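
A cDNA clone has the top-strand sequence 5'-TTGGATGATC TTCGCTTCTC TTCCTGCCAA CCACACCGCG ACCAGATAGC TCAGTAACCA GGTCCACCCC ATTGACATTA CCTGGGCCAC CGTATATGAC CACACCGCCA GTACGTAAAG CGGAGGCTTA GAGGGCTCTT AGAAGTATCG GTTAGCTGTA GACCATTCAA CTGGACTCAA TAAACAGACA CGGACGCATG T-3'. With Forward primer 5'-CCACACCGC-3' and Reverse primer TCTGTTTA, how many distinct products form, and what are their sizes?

The forward primer CCACACCGC matches the top strand at positions 31–39, 100–108.
The reverse primer's reverse complement is TAAACAGA, matching at positions 181–188.
Each forward site pairs with the reverse site to give a product ending at position 188: sizes 158, 89 bp.

Two products: 158 bp, 89 bp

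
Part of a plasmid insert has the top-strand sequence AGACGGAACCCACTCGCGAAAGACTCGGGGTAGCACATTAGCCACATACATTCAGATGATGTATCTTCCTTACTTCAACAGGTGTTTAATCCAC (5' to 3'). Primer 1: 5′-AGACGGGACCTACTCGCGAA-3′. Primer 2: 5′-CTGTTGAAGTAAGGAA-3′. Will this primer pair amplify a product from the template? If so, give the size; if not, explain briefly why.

Primer 1 (AGACGGGACCTACTCGCGAA) does not match the top strand, and its reverse complement TTCGCGAGTAGGTCCCGTCT does not match either.
With no annealing site for primer 1, no amplification occurs.

No product — primer 1 has no binding site in the template.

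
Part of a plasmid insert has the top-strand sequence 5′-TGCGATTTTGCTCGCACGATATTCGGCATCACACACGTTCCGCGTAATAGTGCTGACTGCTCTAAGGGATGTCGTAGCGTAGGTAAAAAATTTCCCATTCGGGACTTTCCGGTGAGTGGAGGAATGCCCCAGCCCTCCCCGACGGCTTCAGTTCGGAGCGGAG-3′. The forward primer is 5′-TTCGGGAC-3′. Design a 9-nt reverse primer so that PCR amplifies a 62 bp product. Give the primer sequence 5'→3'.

The forward primer binds at positions 98–105, so a 62 bp product ends at position 98 + 62 − 1 = 159.
The reverse primer anneals to the top strand over positions 151–159, i.e. to GTTCGGAGC.
Its sequence written 5'→3' is the reverse complement: GCTCCGAAC.

5'-GCTCCGAAC-3'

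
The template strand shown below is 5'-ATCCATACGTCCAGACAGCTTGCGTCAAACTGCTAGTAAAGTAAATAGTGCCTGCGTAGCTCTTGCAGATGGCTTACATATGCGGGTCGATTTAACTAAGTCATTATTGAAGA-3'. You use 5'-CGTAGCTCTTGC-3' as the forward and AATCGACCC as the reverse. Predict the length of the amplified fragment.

38 bp

Scanning the template, CGTAGCTCTTGC occurs at positions 55–66; this primer anneals to the bottom strand there with its 3' end pointing downstream.
Reverse complement of the reverse primer: GGGTCGATT. This occurs on the top strand at positions 84–92.
Amplicon spans positions 55–92: 38 bp.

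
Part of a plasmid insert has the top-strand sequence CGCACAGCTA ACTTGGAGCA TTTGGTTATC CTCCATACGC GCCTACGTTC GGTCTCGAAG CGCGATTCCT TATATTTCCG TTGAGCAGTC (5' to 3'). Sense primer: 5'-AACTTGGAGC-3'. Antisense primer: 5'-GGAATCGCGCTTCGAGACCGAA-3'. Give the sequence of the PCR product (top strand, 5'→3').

Forward primer AACTTGGAGC is found on the top strand at positions 10–19.
The reverse primer's reverse complement is TTCGGTCTCGAAGCGCGATTCC, which matches the template at positions 48–69.
The product is the template from position 10 through 69 (60 bp).

5'-AACTTGGAGCATTTGGTTATCCTCCATACGCGCCTACGTTCGGTCTCGAAGCGCGATTCC-3'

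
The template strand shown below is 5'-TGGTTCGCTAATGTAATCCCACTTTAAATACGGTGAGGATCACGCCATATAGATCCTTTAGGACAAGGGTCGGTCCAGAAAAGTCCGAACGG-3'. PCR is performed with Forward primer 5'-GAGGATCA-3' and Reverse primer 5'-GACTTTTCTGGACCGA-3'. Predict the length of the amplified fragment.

51 bp

Forward primer GAGGATCA is found on the top strand at positions 35–42.
Taking the reverse complement of GACTTTTCTGGACCGA gives TCGGTCCAGAAAAGTC, found at positions 70–85 on the template; the primer anneals here to the top strand with its 3' end pointing upstream.
Amplicon spans positions 35–85: 51 bp.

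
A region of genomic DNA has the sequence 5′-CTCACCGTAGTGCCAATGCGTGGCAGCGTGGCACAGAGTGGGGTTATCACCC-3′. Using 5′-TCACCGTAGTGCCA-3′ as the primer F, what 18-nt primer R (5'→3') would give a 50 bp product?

5'-GGTGATAACCCCACTCTG-3'

The forward primer binds at positions 2–15, so a 50 bp product ends at position 2 + 50 − 1 = 51.
The reverse primer anneals to the top strand over positions 34–51, i.e. to CAGAGTGGGGTTATCACC.
Its sequence written 5'→3' is the reverse complement: GGTGATAACCCCACTCTG.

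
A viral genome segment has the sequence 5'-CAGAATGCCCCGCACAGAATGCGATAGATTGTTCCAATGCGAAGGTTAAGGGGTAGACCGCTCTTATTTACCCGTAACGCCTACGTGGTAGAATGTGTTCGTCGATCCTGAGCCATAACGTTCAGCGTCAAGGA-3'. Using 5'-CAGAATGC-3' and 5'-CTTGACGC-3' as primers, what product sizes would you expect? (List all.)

132 bp, 118 bp

The forward primer CAGAATGC matches the top strand at positions 1–8, 15–22.
The reverse primer's reverse complement is GCGTCAAG, matching at positions 125–132.
Each forward site pairs with the reverse site to give a product ending at position 132: sizes 132, 118 bp.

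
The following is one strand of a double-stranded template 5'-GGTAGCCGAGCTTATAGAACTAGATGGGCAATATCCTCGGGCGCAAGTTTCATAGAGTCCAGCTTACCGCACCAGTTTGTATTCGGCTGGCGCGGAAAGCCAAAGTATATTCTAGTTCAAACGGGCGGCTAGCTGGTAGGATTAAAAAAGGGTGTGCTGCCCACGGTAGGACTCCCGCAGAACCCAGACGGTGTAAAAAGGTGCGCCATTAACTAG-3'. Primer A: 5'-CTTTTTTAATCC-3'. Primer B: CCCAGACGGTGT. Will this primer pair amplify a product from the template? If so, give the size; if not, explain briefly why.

Primer A (CTTTTTTAATCC) has reverse complement GGATTAAAAAAG, which matches the top strand at positions 139–150; primer A anneals to the top strand there with its 3' end pointing upstream toward position 139.
Primer B (CCCAGACGGTGT) matches the top strand directly at positions 183–194; it anneals to the bottom strand with its 3' end pointing downstream toward position 194.
The 3' ends diverge (primer A extends toward position 1, primer B toward position 216), so the primers never converge on a shared product.

No product — the primers' 3' ends point away from each other.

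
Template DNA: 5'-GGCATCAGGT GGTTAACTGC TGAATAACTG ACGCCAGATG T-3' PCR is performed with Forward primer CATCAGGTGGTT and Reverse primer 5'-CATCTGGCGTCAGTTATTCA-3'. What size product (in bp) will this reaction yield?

The forward primer matches the template at positions 3–14.
Taking the reverse complement of CATCTGGCGTCAGTTATTCA gives TGAATAACTGACGCCAGATG, found at positions 21–40 on the template; the primer anneals here to the top strand with its 3' end pointing upstream.
Product length = (reverse-primer end) − (forward-primer start) + 1 = 40 − 3 + 1 = 38 bp.

38 bp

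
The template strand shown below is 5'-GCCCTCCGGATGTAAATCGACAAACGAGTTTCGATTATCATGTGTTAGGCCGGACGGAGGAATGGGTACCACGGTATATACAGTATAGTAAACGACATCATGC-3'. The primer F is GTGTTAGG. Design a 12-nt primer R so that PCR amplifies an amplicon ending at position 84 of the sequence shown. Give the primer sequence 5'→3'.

The forward primer binds at positions 42–49; the product's 3' end on the top strand is position 84.
The reverse primer anneals to the top strand over positions 73–84, i.e. to GGTATATACAGT.
Its sequence written 5'→3' is the reverse complement: ACTGTATATACC.

5'-ACTGTATATACC-3'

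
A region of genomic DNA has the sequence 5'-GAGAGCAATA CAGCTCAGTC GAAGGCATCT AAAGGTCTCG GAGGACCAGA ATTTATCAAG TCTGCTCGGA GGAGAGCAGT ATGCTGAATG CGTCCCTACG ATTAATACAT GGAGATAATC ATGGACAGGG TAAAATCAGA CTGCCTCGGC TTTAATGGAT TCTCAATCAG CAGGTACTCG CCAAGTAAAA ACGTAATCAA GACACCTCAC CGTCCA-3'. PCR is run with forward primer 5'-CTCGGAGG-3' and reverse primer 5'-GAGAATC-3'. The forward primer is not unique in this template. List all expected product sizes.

128 bp, 100 bp

The forward primer CTCGGAGG matches the top strand at positions 37–44, 65–72.
The reverse primer's reverse complement is GATTCTC, matching at positions 158–164.
Each forward site pairs with the reverse site to give a product ending at position 164: sizes 128, 100 bp.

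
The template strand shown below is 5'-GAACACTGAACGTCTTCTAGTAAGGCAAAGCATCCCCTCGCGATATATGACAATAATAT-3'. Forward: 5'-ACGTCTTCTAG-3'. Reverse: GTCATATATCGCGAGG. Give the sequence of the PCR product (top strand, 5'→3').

Scanning the template, ACGTCTTCTAG occurs at positions 10–20; this primer anneals to the bottom strand there with its 3' end pointing downstream.
Reverse complement of the reverse primer: CCTCGCGATATATGAC. This occurs on the top strand at positions 36–51.
The product is the template from position 10 through 51 (42 bp).

5'-ACGTCTTCTAGTAAGGCAAAGCATCCCCTCGCGATATATGAC-3'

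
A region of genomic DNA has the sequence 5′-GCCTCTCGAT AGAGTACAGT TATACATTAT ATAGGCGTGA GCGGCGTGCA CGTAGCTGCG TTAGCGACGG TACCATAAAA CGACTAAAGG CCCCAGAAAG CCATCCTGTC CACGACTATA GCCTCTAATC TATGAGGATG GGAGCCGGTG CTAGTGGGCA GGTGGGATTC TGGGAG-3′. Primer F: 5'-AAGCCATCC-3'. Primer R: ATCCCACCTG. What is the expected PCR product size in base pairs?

71 bp

Scanning the template, AAGCCATCC occurs at positions 98–106; this primer anneals to the bottom strand there with its 3' end pointing downstream.
The reverse primer's reverse complement is CAGGTGGGAT, which matches the template at positions 159–168.
Amplicon spans positions 98–168: 71 bp.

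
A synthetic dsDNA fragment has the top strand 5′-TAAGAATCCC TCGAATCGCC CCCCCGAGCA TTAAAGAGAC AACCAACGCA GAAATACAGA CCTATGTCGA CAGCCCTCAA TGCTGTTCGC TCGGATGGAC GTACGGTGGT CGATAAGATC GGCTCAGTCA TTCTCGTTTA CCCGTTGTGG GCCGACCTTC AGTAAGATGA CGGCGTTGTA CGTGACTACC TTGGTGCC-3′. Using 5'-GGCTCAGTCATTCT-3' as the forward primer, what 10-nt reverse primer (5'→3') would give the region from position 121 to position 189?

The product's 3' end on the top strand is position 189.
The reverse primer anneals to the top strand over positions 180–189, i.e. to ACGTGACTAC.
Its sequence written 5'→3' is the reverse complement: GTAGTCACGT.

5'-GTAGTCACGT-3'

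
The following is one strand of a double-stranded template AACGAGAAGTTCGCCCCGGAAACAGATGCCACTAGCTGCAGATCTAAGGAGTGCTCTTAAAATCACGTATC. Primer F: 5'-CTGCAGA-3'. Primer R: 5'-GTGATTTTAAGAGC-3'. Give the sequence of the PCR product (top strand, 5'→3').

Forward primer CTGCAGA is found on the top strand at positions 36–42.
Taking the reverse complement of GTGATTTTAAGAGC gives GCTCTTAAAATCAC, found at positions 53–66 on the template; the primer anneals here to the top strand with its 3' end pointing upstream.
The product is the template from position 36 through 66 (31 bp).

5'-CTGCAGATCTAAGGAGTGCTCTTAAAATCAC-3'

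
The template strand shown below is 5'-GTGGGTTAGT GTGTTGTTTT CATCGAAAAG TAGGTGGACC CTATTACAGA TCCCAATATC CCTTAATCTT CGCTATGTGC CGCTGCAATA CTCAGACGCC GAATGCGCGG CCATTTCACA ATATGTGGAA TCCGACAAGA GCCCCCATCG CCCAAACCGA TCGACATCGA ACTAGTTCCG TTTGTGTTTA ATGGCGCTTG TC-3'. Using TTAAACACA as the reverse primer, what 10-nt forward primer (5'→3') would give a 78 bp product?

5'-TTTCACAATA-3'

The reverse primer's reverse complement TGTGTTTAA matches the template at positions 183–191, so the product ends at position 191.
A 78 bp product then starts at position 191 − 78 + 1 = 114.
The forward primer is identical to the top strand there: TTTCACAATA.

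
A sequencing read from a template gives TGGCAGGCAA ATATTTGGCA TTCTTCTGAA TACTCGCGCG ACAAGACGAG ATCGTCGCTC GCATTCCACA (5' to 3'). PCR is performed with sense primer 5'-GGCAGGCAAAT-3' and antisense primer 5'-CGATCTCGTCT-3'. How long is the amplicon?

53 bp

The forward primer matches the template at positions 2–12.
Reverse complement of the reverse primer: AGACGAGATCG. This occurs on the top strand at positions 44–54.
Amplicon spans positions 2–54: 53 bp.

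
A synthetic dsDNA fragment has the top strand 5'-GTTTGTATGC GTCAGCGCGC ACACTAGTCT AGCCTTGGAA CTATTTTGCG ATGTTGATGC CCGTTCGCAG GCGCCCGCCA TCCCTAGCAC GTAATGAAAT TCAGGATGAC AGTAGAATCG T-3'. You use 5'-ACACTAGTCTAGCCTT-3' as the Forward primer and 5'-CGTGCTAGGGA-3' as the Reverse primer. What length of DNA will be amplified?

Forward primer ACACTAGTCTAGCCTT is found on the top strand at positions 21–36.
The reverse primer's reverse complement is TCCCTAGCACG, which matches the template at positions 81–91.
Product length = (reverse-primer end) − (forward-primer start) + 1 = 91 − 21 + 1 = 71 bp.

71 bp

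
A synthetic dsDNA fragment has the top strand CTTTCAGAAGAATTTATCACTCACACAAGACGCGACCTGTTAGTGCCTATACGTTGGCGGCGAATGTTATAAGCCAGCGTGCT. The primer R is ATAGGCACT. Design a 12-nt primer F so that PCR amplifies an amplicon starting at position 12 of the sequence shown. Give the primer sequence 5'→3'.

5'-ATTTATCACTCA-3'

The reverse primer's reverse complement AGTGCCTAT matches the template at positions 42–50; the product starts at position 12.
The forward primer is identical to the top strand over positions 12–23: ATTTATCACTCA.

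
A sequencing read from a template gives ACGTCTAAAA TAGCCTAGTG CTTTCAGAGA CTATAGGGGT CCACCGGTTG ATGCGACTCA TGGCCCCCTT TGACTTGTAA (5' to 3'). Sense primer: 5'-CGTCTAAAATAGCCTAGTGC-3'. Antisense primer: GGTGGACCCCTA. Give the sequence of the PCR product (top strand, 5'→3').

Forward primer CGTCTAAAATAGCCTAGTGC is found on the top strand at positions 2–21.
Taking the reverse complement of GGTGGACCCCTA gives TAGGGGTCCACC, found at positions 34–45 on the template; the primer anneals here to the top strand with its 3' end pointing upstream.
The product is the template from position 2 through 45 (44 bp).

5'-CGTCTAAAATAGCCTAGTGCTTTCAGAGACTATAGGGGTCCACC-3'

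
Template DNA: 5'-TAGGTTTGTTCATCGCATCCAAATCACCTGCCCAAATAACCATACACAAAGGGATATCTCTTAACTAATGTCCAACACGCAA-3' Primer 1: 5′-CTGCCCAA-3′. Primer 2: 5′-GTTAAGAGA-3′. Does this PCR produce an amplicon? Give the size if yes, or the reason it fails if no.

Primer 1 (CTGCCCAA) matches the top strand at positions 28–35; it acts as a forward primer.
Primer 2's reverse complement is TCTCTTAAC, matching the top strand at positions 57–65; it acts as a reverse primer.
The 3' ends face each other across positions 28–65, giving a 38 bp product.

Yes — a 38 bp product.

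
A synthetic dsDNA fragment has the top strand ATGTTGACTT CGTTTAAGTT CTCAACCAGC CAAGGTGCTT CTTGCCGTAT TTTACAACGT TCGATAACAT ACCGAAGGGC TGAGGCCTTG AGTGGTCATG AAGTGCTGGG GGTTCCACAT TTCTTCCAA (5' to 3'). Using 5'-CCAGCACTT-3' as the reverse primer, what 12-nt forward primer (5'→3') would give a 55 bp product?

5'-CAACGTTCGATA-3'

The reverse primer's reverse complement AAGTGCTGG matches the template at positions 101–109, so the product ends at position 109.
A 55 bp product then starts at position 109 − 55 + 1 = 55.
The forward primer is identical to the top strand there: CAACGTTCGATA.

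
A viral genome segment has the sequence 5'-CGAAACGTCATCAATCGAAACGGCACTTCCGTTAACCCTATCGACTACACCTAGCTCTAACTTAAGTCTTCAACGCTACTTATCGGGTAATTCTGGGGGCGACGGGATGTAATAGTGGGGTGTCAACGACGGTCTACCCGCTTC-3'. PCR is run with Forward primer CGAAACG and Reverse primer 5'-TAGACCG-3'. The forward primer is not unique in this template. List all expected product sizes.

The forward primer CGAAACG matches the top strand at positions 1–7, 16–22.
The reverse primer's reverse complement is CGGTCTA, matching at positions 130–136.
Each forward site pairs with the reverse site to give a product ending at position 136: sizes 136, 121 bp.

136 bp, 121 bp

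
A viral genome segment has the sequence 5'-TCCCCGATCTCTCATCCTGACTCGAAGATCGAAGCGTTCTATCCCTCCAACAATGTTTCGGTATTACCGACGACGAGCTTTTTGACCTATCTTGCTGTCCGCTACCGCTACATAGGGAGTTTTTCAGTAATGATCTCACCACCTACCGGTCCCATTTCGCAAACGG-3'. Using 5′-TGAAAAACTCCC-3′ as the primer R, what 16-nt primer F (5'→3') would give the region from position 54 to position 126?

The reverse primer's reverse complement GGGAGTTTTTCA matches the template at positions 115–126; the product starts at position 54.
The forward primer is identical to the top strand over positions 54–69: TGTTTCGGTATTACCG.

5'-TGTTTCGGTATTACCG-3'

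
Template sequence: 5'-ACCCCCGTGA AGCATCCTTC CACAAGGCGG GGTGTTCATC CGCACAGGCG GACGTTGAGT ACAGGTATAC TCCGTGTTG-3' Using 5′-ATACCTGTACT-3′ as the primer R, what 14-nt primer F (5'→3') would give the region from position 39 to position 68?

5'-TCCGCACAGGCGGA-3'

The reverse primer's reverse complement AGTACAGGTAT matches the template at positions 58–68; the product starts at position 39.
The forward primer is identical to the top strand over positions 39–52: TCCGCACAGGCGGA.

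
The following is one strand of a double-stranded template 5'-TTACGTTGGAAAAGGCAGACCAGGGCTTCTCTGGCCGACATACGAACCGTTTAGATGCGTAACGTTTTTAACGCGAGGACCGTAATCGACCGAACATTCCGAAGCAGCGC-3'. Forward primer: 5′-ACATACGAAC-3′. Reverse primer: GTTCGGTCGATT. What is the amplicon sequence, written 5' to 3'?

5'-ACATACGAACCGTTTAGATGCGTAACGTTTTTAACGCGAGGACCGTAATCGACCGAAC-3'

Scanning the template, ACATACGAAC occurs at positions 38–47; this primer anneals to the bottom strand there with its 3' end pointing downstream.
Reverse complement of the reverse primer: AATCGACCGAAC. This occurs on the top strand at positions 84–95.
The product is the template from position 38 through 95 (58 bp).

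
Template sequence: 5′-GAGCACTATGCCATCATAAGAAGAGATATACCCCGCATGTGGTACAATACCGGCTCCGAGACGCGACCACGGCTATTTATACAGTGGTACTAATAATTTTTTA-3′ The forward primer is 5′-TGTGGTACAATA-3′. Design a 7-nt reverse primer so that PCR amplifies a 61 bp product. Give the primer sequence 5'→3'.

5'-AATTATT-3'

The forward primer binds at positions 38–49, so a 61 bp product ends at position 38 + 61 − 1 = 98.
The reverse primer anneals to the top strand over positions 92–98, i.e. to AATAATT.
Its sequence written 5'→3' is the reverse complement: AATTATT.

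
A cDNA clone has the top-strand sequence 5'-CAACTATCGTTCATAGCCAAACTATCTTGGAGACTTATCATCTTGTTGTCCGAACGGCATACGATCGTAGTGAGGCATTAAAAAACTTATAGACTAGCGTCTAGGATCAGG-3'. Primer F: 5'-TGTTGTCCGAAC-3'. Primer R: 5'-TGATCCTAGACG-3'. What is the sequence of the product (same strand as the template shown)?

Forward primer TGTTGTCCGAAC is found on the top strand at positions 44–55.
Reverse complement of the reverse primer: CGTCTAGGATCA. This occurs on the top strand at positions 98–109.
The product is the template from position 44 through 109 (66 bp).

5'-TGTTGTCCGAACGGCATACGATCGTAGTGAGGCATTAAAAAACTTATAGACTAGCGTCTAGGATCA-3'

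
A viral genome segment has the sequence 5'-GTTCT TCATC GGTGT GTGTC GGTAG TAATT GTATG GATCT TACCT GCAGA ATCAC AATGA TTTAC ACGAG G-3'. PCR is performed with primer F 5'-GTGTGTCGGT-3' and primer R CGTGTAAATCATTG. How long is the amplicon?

Scanning the template, GTGTGTCGGT occurs at positions 14–23; this primer anneals to the bottom strand there with its 3' end pointing downstream.
Taking the reverse complement of CGTGTAAATCATTG gives CAATGATTTACACG, found at positions 55–68 on the template; the primer anneals here to the top strand with its 3' end pointing upstream.
Product length = (reverse-primer end) − (forward-primer start) + 1 = 68 − 14 + 1 = 55 bp.

55 bp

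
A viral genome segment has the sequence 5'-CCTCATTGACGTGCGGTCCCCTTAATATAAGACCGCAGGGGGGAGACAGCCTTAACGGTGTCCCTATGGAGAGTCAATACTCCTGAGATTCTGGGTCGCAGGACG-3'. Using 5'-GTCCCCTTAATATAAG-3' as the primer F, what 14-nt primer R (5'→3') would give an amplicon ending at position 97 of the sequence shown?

The forward primer binds at positions 16–31; the product's 3' end on the top strand is position 97.
The reverse primer anneals to the top strand over positions 84–97, i.e. to TGAGATTCTGGGTC.
Its sequence written 5'→3' is the reverse complement: GACCCAGAATCTCA.

5'-GACCCAGAATCTCA-3'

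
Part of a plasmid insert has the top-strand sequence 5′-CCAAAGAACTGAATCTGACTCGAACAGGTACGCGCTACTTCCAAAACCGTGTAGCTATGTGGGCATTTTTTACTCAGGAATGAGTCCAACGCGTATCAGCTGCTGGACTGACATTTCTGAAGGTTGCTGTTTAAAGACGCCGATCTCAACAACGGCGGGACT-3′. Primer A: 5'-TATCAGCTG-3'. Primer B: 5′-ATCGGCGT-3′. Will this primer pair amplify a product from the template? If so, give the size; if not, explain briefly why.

Primer A (TATCAGCTG) matches the top strand at positions 94–102; it acts as a forward primer.
Primer B's reverse complement is ACGCCGAT, matching the top strand at positions 137–144; it acts as a reverse primer.
The 3' ends face each other across positions 94–144, giving a 51 bp product.

Yes — a 51 bp product.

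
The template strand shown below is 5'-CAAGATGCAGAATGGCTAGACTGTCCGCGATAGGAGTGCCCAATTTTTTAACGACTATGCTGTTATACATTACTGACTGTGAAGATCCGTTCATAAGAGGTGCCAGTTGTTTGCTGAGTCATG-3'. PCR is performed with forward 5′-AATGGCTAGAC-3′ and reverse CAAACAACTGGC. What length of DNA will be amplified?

103 bp

The forward primer matches the template at positions 11–21.
Taking the reverse complement of CAAACAACTGGC gives GCCAGTTGTTTG, found at positions 102–113 on the template; the primer anneals here to the top strand with its 3' end pointing upstream.
Amplicon spans positions 11–113: 103 bp.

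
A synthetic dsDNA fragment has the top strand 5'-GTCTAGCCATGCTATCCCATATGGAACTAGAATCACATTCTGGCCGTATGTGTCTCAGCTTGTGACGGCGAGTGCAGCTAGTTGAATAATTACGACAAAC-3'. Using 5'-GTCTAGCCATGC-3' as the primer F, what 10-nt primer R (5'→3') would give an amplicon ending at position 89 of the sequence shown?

5'-TTATTCAACT-3'

The forward primer binds at positions 1–12; the product's 3' end on the top strand is position 89.
The reverse primer anneals to the top strand over positions 80–89, i.e. to AGTTGAATAA.
Its sequence written 5'→3' is the reverse complement: TTATTCAACT.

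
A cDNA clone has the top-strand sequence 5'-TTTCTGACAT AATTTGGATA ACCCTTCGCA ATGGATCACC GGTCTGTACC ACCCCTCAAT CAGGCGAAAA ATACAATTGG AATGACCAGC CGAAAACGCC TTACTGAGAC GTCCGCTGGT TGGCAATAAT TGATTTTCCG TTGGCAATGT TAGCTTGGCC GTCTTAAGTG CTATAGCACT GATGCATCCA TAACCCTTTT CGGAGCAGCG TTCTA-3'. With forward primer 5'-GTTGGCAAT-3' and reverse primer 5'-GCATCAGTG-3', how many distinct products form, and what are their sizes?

The forward primer GTTGGCAAT matches the top strand at positions 119–127, 140–148.
The reverse primer's reverse complement is CACTGATGC, matching at positions 177–185.
Each forward site pairs with the reverse site to give a product ending at position 185: sizes 67, 46 bp.

Two products: 67 bp, 46 bp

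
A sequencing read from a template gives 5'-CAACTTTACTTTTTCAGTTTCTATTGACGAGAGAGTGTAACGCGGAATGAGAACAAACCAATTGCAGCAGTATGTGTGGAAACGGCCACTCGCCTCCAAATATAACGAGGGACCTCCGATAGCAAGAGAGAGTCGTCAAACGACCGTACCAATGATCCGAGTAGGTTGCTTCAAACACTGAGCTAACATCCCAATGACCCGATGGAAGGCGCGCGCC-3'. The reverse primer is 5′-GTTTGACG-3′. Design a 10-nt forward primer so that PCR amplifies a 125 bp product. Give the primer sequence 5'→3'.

The reverse primer's reverse complement CGTCAAAC matches the template at positions 134–141, so the product ends at position 141.
A 125 bp product then starts at position 141 − 125 + 1 = 17.
The forward primer is identical to the top strand there: GTTTCTATTG.

5'-GTTTCTATTG-3'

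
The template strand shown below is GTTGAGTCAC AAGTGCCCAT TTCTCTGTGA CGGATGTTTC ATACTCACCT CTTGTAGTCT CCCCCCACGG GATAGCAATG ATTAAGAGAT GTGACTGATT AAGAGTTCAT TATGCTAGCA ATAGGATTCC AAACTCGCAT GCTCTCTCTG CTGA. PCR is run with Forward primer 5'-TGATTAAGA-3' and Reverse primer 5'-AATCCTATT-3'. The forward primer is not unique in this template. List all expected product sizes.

50 bp, 33 bp

The forward primer TGATTAAGA matches the top strand at positions 79–87, 96–104.
The reverse primer's reverse complement is AATAGGATT, matching at positions 120–128.
Each forward site pairs with the reverse site to give a product ending at position 128: sizes 50, 33 bp.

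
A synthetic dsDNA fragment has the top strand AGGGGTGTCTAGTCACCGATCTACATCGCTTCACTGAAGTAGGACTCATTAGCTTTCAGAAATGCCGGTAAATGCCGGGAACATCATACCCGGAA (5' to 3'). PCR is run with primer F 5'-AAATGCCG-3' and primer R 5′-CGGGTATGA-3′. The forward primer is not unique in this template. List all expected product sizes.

The forward primer AAATGCCG matches the top strand at positions 60–67, 70–77.
The reverse primer's reverse complement is TCATACCCG, matching at positions 84–92.
Each forward site pairs with the reverse site to give a product ending at position 92: sizes 33, 23 bp.

33 bp, 23 bp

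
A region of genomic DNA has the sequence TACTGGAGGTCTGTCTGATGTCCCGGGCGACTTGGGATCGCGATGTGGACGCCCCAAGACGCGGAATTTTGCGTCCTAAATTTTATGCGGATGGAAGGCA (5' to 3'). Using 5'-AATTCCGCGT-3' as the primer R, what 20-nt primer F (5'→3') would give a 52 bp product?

The reverse primer's reverse complement ACGCGGAATT matches the template at positions 59–68, so the product ends at position 68.
A 52 bp product then starts at position 68 − 52 + 1 = 17.
The forward primer is identical to the top strand there: GATGTCCCGGGCGACTTGGG.

5'-GATGTCCCGGGCGACTTGGG-3'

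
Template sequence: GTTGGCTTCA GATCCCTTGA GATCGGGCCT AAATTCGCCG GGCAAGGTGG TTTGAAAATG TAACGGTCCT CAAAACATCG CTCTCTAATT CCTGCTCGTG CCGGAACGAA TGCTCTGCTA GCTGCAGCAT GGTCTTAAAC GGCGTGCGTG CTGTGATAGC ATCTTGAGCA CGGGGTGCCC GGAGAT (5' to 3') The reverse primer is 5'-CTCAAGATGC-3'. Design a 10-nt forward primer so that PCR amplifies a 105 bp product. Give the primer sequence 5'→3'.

The reverse primer's reverse complement GCATCTTGAG matches the template at positions 159–168, so the product ends at position 168.
A 105 bp product then starts at position 168 − 105 + 1 = 64.
The forward primer is identical to the top strand there: CGGTCCTCAA.

5'-CGGTCCTCAA-3'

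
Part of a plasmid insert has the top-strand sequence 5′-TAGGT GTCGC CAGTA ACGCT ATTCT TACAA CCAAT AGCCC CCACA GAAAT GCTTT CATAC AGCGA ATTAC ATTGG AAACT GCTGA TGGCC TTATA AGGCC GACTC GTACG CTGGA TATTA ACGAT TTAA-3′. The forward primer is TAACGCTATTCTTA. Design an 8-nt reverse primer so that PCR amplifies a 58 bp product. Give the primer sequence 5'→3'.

The forward primer binds at positions 14–27, so a 58 bp product ends at position 14 + 58 − 1 = 71.
The reverse primer anneals to the top strand over positions 64–71, i.e. to GAATTACA.
Its sequence written 5'→3' is the reverse complement: TGTAATTC.

5'-TGTAATTC-3'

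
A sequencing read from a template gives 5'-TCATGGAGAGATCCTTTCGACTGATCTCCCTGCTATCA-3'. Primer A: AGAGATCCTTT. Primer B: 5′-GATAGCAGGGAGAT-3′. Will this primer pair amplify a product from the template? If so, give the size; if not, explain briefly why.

Primer A (AGAGATCCTTT) matches the top strand at positions 7–17; it acts as a forward primer.
Primer B's reverse complement is ATCTCCCTGCTATC, matching the top strand at positions 24–37; it acts as a reverse primer.
The 3' ends face each other across positions 7–37, giving a 31 bp product.

Yes — a 31 bp product.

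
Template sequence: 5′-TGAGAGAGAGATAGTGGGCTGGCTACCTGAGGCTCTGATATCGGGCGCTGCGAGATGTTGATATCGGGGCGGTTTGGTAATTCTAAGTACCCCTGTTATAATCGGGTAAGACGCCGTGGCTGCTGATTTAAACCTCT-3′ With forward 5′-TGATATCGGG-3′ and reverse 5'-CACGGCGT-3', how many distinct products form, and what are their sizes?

Two products: 83 bp, 60 bp

The forward primer TGATATCGGG matches the top strand at positions 36–45, 59–68.
The reverse primer's reverse complement is ACGCCGTG, matching at positions 111–118.
Each forward site pairs with the reverse site to give a product ending at position 118: sizes 83, 60 bp.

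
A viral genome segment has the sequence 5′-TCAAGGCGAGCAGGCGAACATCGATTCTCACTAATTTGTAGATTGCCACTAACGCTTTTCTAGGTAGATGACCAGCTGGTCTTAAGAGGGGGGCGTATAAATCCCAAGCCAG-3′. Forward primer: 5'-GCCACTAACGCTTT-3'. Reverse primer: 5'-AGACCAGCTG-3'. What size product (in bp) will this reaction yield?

38 bp

Scanning the template, GCCACTAACGCTTT occurs at positions 45–58; this primer anneals to the bottom strand there with its 3' end pointing downstream.
Reverse complement of the reverse primer: CAGCTGGTCT. This occurs on the top strand at positions 73–82.
Product length = (reverse-primer end) − (forward-primer start) + 1 = 82 − 45 + 1 = 38 bp.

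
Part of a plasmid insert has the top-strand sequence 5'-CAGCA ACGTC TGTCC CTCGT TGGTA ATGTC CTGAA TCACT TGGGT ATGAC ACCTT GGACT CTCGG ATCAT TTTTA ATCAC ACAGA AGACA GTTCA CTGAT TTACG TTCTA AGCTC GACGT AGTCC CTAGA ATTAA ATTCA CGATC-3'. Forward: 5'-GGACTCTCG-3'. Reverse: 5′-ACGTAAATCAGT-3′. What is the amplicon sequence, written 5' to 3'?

5'-GGACTCTCGGATCATTTTTAATCACACAGAAGACAGTTCACTGATTTACGT-3'

The forward primer matches the template at positions 56–64.
Reverse complement of the reverse primer: ACTGATTTACGT. This occurs on the top strand at positions 95–106.
The product is the template from position 56 through 106 (51 bp).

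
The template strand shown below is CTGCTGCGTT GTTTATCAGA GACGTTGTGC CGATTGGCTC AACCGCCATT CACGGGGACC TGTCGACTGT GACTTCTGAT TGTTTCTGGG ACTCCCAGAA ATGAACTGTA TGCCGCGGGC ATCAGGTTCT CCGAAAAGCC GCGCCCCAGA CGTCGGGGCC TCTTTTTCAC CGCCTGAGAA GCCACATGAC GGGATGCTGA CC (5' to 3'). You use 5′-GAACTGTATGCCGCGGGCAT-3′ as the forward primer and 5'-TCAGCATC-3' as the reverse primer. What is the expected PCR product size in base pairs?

98 bp

Scanning the template, GAACTGTATGCCGCGGGCAT occurs at positions 103–122; this primer anneals to the bottom strand there with its 3' end pointing downstream.
Reverse complement of the reverse primer: GATGCTGA. This occurs on the top strand at positions 193–200.
Product length = (reverse-primer end) − (forward-primer start) + 1 = 200 − 103 + 1 = 98 bp.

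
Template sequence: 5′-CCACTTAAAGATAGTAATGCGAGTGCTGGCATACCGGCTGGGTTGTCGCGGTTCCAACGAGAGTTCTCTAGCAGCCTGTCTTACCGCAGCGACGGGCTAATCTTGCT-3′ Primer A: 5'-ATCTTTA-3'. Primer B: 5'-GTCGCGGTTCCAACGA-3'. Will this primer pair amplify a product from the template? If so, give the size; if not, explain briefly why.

Primer A (ATCTTTA) has reverse complement TAAAGAT, which matches the top strand at positions 6–12; primer A anneals to the top strand there with its 3' end pointing upstream toward position 6.
Primer B (GTCGCGGTTCCAACGA) matches the top strand directly at positions 45–60; it anneals to the bottom strand with its 3' end pointing downstream toward position 60.
The 3' ends diverge (primer A extends toward position 1, primer B toward position 107), so the primers never converge on a shared product.

No product — the primers' 3' ends point away from each other.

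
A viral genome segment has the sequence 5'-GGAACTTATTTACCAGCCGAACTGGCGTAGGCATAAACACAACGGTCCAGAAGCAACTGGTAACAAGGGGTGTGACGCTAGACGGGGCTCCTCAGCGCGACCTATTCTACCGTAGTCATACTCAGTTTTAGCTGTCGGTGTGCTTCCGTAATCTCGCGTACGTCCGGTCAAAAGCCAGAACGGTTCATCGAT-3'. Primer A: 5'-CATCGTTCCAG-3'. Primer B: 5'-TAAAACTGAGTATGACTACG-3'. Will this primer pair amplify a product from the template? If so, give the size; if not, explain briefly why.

No product — primer A has no binding site in the template.

Primer A (CATCGTTCCAG) does not match the top strand, and its reverse complement CTGGAACGATG does not match either.
With no annealing site for primer A, no amplification occurs.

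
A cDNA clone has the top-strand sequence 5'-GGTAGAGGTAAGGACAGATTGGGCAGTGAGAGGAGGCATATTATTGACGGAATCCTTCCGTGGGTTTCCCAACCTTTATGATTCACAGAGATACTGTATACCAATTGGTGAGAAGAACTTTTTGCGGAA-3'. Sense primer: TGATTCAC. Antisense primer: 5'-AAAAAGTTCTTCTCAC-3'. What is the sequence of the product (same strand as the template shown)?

5'-TGATTCACAGAGATACTGTATACCAATTGGTGAGAAGAACTTTTT-3'

Forward primer TGATTCAC is found on the top strand at positions 79–86.
The reverse primer's reverse complement is GTGAGAAGAACTTTTT, which matches the template at positions 108–123.
The product is the template from position 79 through 123 (45 bp).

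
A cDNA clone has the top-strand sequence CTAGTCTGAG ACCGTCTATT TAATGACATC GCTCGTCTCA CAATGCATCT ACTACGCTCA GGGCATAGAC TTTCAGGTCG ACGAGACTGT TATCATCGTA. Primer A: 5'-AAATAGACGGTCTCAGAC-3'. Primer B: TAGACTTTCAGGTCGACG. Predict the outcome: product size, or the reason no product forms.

Primer A (AAATAGACGGTCTCAGAC) has reverse complement GTCTGAGACCGTCTATTT, which matches the top strand at positions 4–21; primer A anneals to the top strand there with its 3' end pointing upstream toward position 4.
Primer B (TAGACTTTCAGGTCGACG) matches the top strand directly at positions 66–83; it anneals to the bottom strand with its 3' end pointing downstream toward position 83.
The 3' ends diverge (primer A extends toward position 1, primer B toward position 100), so the primers never converge on a shared product.

No product — the primers' 3' ends point away from each other.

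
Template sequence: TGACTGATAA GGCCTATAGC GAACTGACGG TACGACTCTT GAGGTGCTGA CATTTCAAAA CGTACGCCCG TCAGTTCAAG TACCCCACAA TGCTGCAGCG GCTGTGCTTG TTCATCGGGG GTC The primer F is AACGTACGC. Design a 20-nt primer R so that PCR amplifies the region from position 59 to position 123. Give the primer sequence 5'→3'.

5'-GACCCCCGATGAACAAGCAC-3'

The product's 3' end on the top strand is position 123.
The reverse primer anneals to the top strand over positions 104–123, i.e. to GTGCTTGTTCATCGGGGGTC.
Its sequence written 5'→3' is the reverse complement: GACCCCCGATGAACAAGCAC.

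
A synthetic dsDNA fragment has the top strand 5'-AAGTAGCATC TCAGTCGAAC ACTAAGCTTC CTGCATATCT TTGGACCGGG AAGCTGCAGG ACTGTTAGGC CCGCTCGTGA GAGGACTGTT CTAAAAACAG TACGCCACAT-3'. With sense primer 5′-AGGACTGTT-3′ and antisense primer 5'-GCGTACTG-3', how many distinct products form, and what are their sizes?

Two products: 48 bp, 24 bp

The forward primer AGGACTGTT matches the top strand at positions 58–66, 82–90.
The reverse primer's reverse complement is CAGTACGC, matching at positions 98–105.
Each forward site pairs with the reverse site to give a product ending at position 105: sizes 48, 24 bp.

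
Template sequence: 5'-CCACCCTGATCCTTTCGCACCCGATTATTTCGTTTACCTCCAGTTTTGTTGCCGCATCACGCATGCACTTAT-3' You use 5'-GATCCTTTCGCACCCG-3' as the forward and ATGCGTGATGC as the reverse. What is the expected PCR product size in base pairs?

Forward primer GATCCTTTCGCACCCG is found on the top strand at positions 8–23.
Taking the reverse complement of ATGCGTGATGC gives GCATCACGCAT, found at positions 54–64 on the template; the primer anneals here to the top strand with its 3' end pointing upstream.
Amplicon spans positions 8–64: 57 bp.

57 bp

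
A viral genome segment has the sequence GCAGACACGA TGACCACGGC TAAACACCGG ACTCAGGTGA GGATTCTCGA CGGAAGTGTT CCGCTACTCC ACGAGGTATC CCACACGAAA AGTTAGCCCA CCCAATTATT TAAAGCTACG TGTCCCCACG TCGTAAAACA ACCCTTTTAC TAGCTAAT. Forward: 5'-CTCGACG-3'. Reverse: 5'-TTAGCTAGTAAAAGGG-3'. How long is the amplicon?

The forward primer matches the template at positions 46–52.
The reverse primer's reverse complement is CCCTTTTACTAGCTAA, which matches the template at positions 142–157.
The product runs from position 46 to position 157, so its length is 157 − 46 + 1 = 112 bp.

112 bp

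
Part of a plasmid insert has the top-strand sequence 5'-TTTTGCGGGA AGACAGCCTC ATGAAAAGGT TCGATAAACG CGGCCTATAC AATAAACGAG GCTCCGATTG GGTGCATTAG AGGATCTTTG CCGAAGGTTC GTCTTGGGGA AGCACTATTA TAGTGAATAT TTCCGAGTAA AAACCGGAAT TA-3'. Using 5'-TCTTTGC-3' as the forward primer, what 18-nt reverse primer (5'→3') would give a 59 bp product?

The forward primer binds at positions 85–91, so a 59 bp product ends at position 85 + 59 − 1 = 143.
The reverse primer anneals to the top strand over positions 126–143, i.e. to AATATTTCCGAGTAAAAA.
Its sequence written 5'→3' is the reverse complement: TTTTTACTCGGAAATATT.

5'-TTTTTACTCGGAAATATT-3'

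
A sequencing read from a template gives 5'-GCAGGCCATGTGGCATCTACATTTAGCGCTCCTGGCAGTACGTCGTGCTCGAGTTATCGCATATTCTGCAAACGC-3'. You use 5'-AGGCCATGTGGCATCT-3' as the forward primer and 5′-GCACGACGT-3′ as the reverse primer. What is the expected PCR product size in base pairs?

The forward primer matches the template at positions 3–18.
Reverse complement of the reverse primer: ACGTCGTGC. This occurs on the top strand at positions 40–48.
The product runs from position 3 to position 48, so its length is 48 − 3 + 1 = 46 bp.

46 bp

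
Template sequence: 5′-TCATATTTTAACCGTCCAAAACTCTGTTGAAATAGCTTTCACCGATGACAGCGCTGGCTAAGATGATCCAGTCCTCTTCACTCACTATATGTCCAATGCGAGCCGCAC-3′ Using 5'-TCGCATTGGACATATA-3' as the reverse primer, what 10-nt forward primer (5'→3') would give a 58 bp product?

The reverse primer's reverse complement TATATGTCCAATGCGA matches the template at positions 86–101, so the product ends at position 101.
A 58 bp product then starts at position 101 − 58 + 1 = 44.
The forward primer is identical to the top strand there: GATGACAGCG.

5'-GATGACAGCG-3'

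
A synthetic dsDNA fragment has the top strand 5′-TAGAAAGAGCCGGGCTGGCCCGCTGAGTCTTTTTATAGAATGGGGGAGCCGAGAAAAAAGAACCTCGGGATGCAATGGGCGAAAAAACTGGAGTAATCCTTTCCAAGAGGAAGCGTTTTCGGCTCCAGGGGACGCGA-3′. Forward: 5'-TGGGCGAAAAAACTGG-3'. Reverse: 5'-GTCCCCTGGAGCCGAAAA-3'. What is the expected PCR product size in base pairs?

58 bp

The forward primer matches the template at positions 76–91.
Taking the reverse complement of GTCCCCTGGAGCCGAAAA gives TTTTCGGCTCCAGGGGAC, found at positions 116–133 on the template; the primer anneals here to the top strand with its 3' end pointing upstream.
The product runs from position 76 to position 133, so its length is 133 − 76 + 1 = 58 bp.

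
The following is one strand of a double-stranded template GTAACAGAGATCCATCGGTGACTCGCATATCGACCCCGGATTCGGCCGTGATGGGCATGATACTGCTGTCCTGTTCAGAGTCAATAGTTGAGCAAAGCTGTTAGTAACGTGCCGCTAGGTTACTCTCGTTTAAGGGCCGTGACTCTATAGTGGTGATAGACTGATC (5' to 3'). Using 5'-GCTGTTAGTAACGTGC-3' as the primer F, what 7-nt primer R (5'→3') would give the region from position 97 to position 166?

The product's 3' end on the top strand is position 166.
The reverse primer anneals to the top strand over positions 160–166, i.e. to ACTGATC.
Its sequence written 5'→3' is the reverse complement: GATCAGT.

5'-GATCAGT-3'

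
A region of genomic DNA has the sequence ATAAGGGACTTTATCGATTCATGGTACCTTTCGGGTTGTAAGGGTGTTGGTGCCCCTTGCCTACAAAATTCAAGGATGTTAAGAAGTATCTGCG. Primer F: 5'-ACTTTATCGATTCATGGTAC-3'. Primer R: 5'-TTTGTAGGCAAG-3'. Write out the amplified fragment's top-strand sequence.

5'-ACTTTATCGATTCATGGTACCTTTCGGGTTGTAAGGGTGTTGGTGCCCCTTGCCTACAAA-3'

The forward primer matches the template at positions 8–27.
The reverse primer's reverse complement is CTTGCCTACAAA, which matches the template at positions 56–67.
The product is the template from position 8 through 67 (60 bp).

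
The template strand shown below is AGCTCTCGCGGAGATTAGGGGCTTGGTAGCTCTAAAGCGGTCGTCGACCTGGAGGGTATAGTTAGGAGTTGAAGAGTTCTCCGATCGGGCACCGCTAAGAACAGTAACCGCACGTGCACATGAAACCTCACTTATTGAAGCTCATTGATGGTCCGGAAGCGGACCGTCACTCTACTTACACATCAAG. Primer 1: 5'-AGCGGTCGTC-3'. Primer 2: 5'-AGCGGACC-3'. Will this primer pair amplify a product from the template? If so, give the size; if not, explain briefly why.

Primer 1 (AGCGGTCGTC) matches the top strand at positions 36–45 (3' end points downstream).
Primer 2 (AGCGGACC) also matches the top strand directly, at positions 158–165 — its reverse complement GGTCCGCT is not present.
Both primers anneal to the bottom strand with 3' ends pointing the same way, so neither can prime synthesis back toward the other.

No product — both primers anneal to the same strand and extend in the same direction.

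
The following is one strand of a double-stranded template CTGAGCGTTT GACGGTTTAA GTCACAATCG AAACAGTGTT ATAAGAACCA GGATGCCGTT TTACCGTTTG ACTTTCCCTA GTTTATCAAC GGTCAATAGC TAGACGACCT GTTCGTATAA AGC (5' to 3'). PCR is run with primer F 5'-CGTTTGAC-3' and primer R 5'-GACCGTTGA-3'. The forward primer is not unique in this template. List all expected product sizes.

The forward primer CGTTTGAC matches the top strand at positions 6–13, 65–72.
The reverse primer's reverse complement is TCAACGGTC, matching at positions 86–94.
Each forward site pairs with the reverse site to give a product ending at position 94: sizes 89, 30 bp.

89 bp, 30 bp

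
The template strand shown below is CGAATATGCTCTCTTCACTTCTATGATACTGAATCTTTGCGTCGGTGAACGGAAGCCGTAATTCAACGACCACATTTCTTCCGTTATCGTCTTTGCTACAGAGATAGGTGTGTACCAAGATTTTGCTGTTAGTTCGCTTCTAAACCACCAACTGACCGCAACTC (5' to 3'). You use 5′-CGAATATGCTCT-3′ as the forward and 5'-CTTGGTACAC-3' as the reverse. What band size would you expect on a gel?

119 bp

Scanning the template, CGAATATGCTCT occurs at positions 1–12; this primer anneals to the bottom strand there with its 3' end pointing downstream.
The reverse primer's reverse complement is GTGTACCAAG, which matches the template at positions 110–119.
Amplicon spans positions 1–119: 119 bp.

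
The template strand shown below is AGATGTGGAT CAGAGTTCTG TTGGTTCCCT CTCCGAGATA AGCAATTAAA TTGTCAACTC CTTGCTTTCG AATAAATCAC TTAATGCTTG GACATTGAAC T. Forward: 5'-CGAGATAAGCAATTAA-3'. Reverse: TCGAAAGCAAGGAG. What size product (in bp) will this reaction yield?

38 bp

Scanning the template, CGAGATAAGCAATTAA occurs at positions 34–49; this primer anneals to the bottom strand there with its 3' end pointing downstream.
Reverse complement of the reverse primer: CTCCTTGCTTTCGA. This occurs on the top strand at positions 58–71.
Product length = (reverse-primer end) − (forward-primer start) + 1 = 71 − 34 + 1 = 38 bp.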